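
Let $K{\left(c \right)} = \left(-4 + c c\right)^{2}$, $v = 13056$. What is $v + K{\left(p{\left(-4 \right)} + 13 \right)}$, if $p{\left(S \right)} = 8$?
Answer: $204025$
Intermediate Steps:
$K{\left(c \right)} = \left(-4 + c^{2}\right)^{2}$
$v + K{\left(p{\left(-4 \right)} + 13 \right)} = 13056 + \left(-4 + \left(8 + 13\right)^{2}\right)^{2} = 13056 + \left(-4 + 21^{2}\right)^{2} = 13056 + \left(-4 + 441\right)^{2} = 13056 + 437^{2} = 13056 + 190969 = 204025$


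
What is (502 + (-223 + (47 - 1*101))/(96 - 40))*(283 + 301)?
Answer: 2031955/7 ≈ 2.9028e+5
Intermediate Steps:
(502 + (-223 + (47 - 1*101))/(96 - 40))*(283 + 301) = (502 + (-223 + (47 - 101))/56)*584 = (502 + (-223 - 54)*(1/56))*584 = (502 - 277*1/56)*584 = (502 - 277/56)*584 = (27835/56)*584 = 2031955/7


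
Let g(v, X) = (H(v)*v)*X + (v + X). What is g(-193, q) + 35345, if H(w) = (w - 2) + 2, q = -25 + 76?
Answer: 1934902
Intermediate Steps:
q = 51
H(w) = w (H(w) = (-2 + w) + 2 = w)
g(v, X) = X + v + X*v**2 (g(v, X) = (v*v)*X + (v + X) = v**2*X + (X + v) = X*v**2 + (X + v) = X + v + X*v**2)
g(-193, q) + 35345 = (51 - 193 + 51*(-193)**2) + 35345 = (51 - 193 + 51*37249) + 35345 = (51 - 193 + 1899699) + 35345 = 1899557 + 35345 = 1934902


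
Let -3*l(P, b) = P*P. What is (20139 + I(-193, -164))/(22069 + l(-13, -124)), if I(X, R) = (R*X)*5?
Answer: 535197/66038 ≈ 8.1044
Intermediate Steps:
l(P, b) = -P**2/3 (l(P, b) = -P*P/3 = -P**2/3)
I(X, R) = 5*R*X
(20139 + I(-193, -164))/(22069 + l(-13, -124)) = (20139 + 5*(-164)*(-193))/(22069 - 1/3*(-13)**2) = (20139 + 158260)/(22069 - 1/3*169) = 178399/(22069 - 169/3) = 178399/(66038/3) = 178399*(3/66038) = 535197/66038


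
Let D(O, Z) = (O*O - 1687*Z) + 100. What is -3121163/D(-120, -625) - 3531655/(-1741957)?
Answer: -1662033997866/1861934288375 ≈ -0.89264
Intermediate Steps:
D(O, Z) = 100 + O**2 - 1687*Z (D(O, Z) = (O**2 - 1687*Z) + 100 = 100 + O**2 - 1687*Z)
-3121163/D(-120, -625) - 3531655/(-1741957) = -3121163/(100 + (-120)**2 - 1687*(-625)) - 3531655/(-1741957) = -3121163/(100 + 14400 + 1054375) - 3531655*(-1/1741957) = -3121163/1068875 + 3531655/1741957 = -1662033997866/1861934288375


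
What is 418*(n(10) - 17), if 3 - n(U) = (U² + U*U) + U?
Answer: -93632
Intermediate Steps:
n(U) = 3 - U - 2*U² (n(U) = 3 - ((U² + U*U) + U) = 3 - ((U² + U²) + U) = 3 - (2*U² + U) = 3 - (U + 2*U²) = 3 + (-U - 2*U²) = 3 - U - 2*U²)
418*(n(10) - 17) = 418*((3 - 1*10 - 2*10²) - 17) = 418*((3 - 10 - 2*100) - 17) = 418*((3 - 10 - 200) - 17) = 418*(-207 - 17) = 418*(-224) = -93632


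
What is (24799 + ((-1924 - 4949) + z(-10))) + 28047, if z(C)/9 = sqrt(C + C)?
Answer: 45973 + 18*I*sqrt(5) ≈ 45973.0 + 40.249*I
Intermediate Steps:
z(C) = 9*sqrt(2)*sqrt(C) (z(C) = 9*sqrt(C + C) = 9*sqrt(2*C) = 9*(sqrt(2)*sqrt(C)) = 9*sqrt(2)*sqrt(C))
(24799 + ((-1924 - 4949) + z(-10))) + 28047 = (24799 + ((-1924 - 4949) + 9*sqrt(2)*sqrt(-10))) + 28047 = (24799 + (-6873 + 9*sqrt(2)*(I*sqrt(10)))) + 28047 = (24799 + (-6873 + 18*I*sqrt(5))) + 28047 = (17926 + 18*I*sqrt(5)) + 28047 = 45973 + 18*I*sqrt(5)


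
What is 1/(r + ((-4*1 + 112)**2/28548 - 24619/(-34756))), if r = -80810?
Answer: -27561508/2227214677669 ≈ -1.2375e-5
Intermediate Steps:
1/(r + ((-4*1 + 112)**2/28548 - 24619/(-34756))) = 1/(-80810 + ((-4*1 + 112)**2/28548 - 24619/(-34756))) = 1/(-80810 + ((-4 + 112)**2*(1/28548) - 24619*(-1/34756))) = 1/(-80810 + (108**2*(1/28548) + 24619/34756)) = 1/(-80810 + (11664*(1/28548) + 24619/34756)) = 1/(-80810 + (324/793 + 24619/34756)) = 1/(-80810 + 30783811/27561508) = 1/(-2227214677669/27561508) = -27561508/2227214677669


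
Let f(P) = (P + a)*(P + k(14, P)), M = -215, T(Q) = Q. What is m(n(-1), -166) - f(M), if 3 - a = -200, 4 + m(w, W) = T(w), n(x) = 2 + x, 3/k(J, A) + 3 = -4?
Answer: -18117/7 ≈ -2588.1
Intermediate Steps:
k(J, A) = -3/7 (k(J, A) = 3/(-3 - 4) = 3/(-7) = 3*(-1/7) = -3/7)
m(w, W) = -4 + w
a = 203 (a = 3 - 1*(-200) = 3 + 200 = 203)
f(P) = (203 + P)*(-3/7 + P) (f(P) = (P + 203)*(P - 3/7) = (203 + P)*(-3/7 + P))
m(n(-1), -166) - f(M) = (-4 + (2 - 1)) - (-87 + (-215)**2 + (1418/7)*(-215)) = (-4 + 1) - (-87 + 46225 - 304870/7) = -3 - 1*18096/7 = -3 - 18096/7 = -18117/7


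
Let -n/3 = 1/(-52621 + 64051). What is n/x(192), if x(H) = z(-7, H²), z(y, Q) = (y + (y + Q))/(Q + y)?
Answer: -36857/140398500 ≈ -0.00026252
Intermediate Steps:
z(y, Q) = (Q + 2*y)/(Q + y) (z(y, Q) = (y + (Q + y))/(Q + y) = (Q + 2*y)/(Q + y))
x(H) = (-14 + H²)/(-7 + H²) (x(H) = (H² + 2*(-7))/(H² - 7) = (H² - 14)/(-7 + H²) = (-14 + H²)/(-7 + H²))
n = -1/3810 (n = -3/(-52621 + 64051) = -3/11430 = -3*1/11430 = -1/3810 ≈ -0.00026247)
n/x(192) = -(-7 + 192²)/(-14 + 192²)/3810 = -(-7 + 36864)/(-14 + 36864)/3810 = -1/(3810*(36850/36857)) = -1/(3810*((1/36857)*36850)) = -1/(3810*36850/36857) = -1/3810*36857/36850 = -36857/140398500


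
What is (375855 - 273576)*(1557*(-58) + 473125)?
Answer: 39154344501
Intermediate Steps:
(375855 - 273576)*(1557*(-58) + 473125) = 102279*(-90306 + 473125) = 102279*382819 = 39154344501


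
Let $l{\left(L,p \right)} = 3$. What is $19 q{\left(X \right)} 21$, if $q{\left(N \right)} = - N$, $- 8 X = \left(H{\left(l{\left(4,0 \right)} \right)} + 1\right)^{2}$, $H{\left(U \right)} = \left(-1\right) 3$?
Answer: $\frac{399}{2} \approx 199.5$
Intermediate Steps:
$H{\left(U \right)} = -3$
$X = - \frac{1}{2}$ ($X = - \frac{\left(-3 + 1\right)^{2}}{8} = - \frac{\left(-2\right)^{2}}{8} = \left(- \frac{1}{8}\right) 4 = - \frac{1}{2} \approx -0.5$)
$19 q{\left(X \right)} 21 = 19 \left(\left(-1\right) \left(- \frac{1}{2}\right)\right) 21 = 19 \cdot \frac{1}{2} \cdot 21 = \frac{19}{2} \cdot 21 = \frac{399}{2}$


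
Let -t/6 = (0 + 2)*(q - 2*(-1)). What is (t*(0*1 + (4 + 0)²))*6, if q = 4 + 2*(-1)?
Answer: -4608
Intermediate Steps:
q = 2 (q = 4 - 2 = 2)
t = -48 (t = -6*(0 + 2)*(2 - 2*(-1)) = -12*(2 + 2) = -12*4 = -6*8 = -48)
(t*(0*1 + (4 + 0)²))*6 = -48*(0*1 + (4 + 0)²)*6 = -48*(0 + 4²)*6 = -48*(0 + 16)*6 = -48*16*6 = -768*6 = -4608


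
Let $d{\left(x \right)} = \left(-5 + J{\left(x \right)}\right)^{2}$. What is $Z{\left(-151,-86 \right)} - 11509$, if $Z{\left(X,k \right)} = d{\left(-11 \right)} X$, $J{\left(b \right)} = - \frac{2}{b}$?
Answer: $- \frac{1816748}{121} \approx -15014.0$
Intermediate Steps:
$d{\left(x \right)} = \left(-5 - \frac{2}{x}\right)^{2}$
$Z{\left(X,k \right)} = \frac{2809 X}{121}$ ($Z{\left(X,k \right)} = \frac{\left(2 + 5 \left(-11\right)\right)^{2}}{121} X = \frac{\left(2 - 55\right)^{2}}{121} X = \frac{\left(-53\right)^{2}}{121} X = \frac{1}{121} \cdot 2809 X = \frac{2809 X}{121}$)
$Z{\left(-151,-86 \right)} - 11509 = \frac{2809}{121} \left(-151\right) - 11509 = - \frac{424159}{121} - 11509 = - \frac{1816748}{121}$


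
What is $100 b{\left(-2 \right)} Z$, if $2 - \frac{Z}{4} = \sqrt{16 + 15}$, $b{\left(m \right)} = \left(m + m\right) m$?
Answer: $6400 - 3200 \sqrt{31} \approx -11417.0$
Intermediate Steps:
$b{\left(m \right)} = 2 m^{2}$ ($b{\left(m \right)} = 2 m m = 2 m^{2}$)
$Z = 8 - 4 \sqrt{31}$ ($Z = 8 - 4 \sqrt{16 + 15} = 8 - 4 \sqrt{31} \approx -14.271$)
$100 b{\left(-2 \right)} Z = 100 \cdot 2 \left(-2\right)^{2} \left(8 - 4 \sqrt{31}\right) = 100 \cdot 2 \cdot 4 \left(8 - 4 \sqrt{31}\right) = 100 \cdot 8 \left(8 - 4 \sqrt{31}\right) = 800 \left(8 - 4 \sqrt{31}\right) = 6400 - 3200 \sqrt{31}$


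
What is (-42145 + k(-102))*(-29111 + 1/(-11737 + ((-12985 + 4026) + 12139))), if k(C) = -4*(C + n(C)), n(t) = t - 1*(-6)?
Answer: 10301149246284/8557 ≈ 1.2038e+9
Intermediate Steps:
n(t) = 6 + t (n(t) = t + 6 = 6 + t)
k(C) = -24 - 8*C (k(C) = -4*(C + (6 + C)) = -4*(6 + 2*C) = -24 - 8*C)
(-42145 + k(-102))*(-29111 + 1/(-11737 + ((-12985 + 4026) + 12139))) = (-42145 + (-24 - 8*(-102)))*(-29111 + 1/(-11737 + ((-12985 + 4026) + 12139))) = (-42145 + (-24 + 816))*(-29111 + 1/(-11737 + (-8959 + 12139))) = (-42145 + 792)*(-29111 + 1/(-11737 + 3180)) = -41353*(-29111 + 1/(-8557)) = -41353*(-29111 - 1/8557) = -41353*(-249102828/8557) = 10301149246284/8557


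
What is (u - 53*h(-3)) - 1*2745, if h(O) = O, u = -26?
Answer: -2612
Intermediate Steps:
(u - 53*h(-3)) - 1*2745 = (-26 - 53*(-3)) - 1*2745 = (-26 + 159) - 2745 = 133 - 2745 = -2612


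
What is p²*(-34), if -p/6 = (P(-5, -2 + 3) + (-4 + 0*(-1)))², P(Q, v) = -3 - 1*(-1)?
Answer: -1586304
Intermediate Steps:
P(Q, v) = -2 (P(Q, v) = -3 + 1 = -2)
p = -216 (p = -6*(-2 + (-4 + 0*(-1)))² = -6*(-2 + (-4 + 0))² = -6*(-2 - 4)² = -6*(-6)² = -6*36 = -216)
p²*(-34) = (-216)²*(-34) = 46656*(-34) = -1586304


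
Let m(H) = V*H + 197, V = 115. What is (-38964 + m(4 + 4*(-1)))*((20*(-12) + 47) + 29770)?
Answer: -1146611559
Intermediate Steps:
m(H) = 197 + 115*H (m(H) = 115*H + 197 = 197 + 115*H)
(-38964 + m(4 + 4*(-1)))*((20*(-12) + 47) + 29770) = (-38964 + (197 + 115*(4 + 4*(-1))))*((20*(-12) + 47) + 29770) = (-38964 + (197 + 115*(4 - 4)))*((-240 + 47) + 29770) = (-38964 + (197 + 115*0))*(-193 + 29770) = (-38964 + (197 + 0))*29577 = (-38964 + 197)*29577 = -38767*29577 = -1146611559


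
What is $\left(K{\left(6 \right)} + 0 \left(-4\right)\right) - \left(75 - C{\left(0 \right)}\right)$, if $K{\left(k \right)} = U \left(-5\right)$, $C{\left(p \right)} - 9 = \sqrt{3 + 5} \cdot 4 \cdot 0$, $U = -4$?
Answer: $-46$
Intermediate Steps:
$C{\left(p \right)} = 9$ ($C{\left(p \right)} = 9 + \sqrt{3 + 5} \cdot 4 \cdot 0 = 9 + \sqrt{8} \cdot 4 \cdot 0 = 9 + 2 \sqrt{2} \cdot 4 \cdot 0 = 9 + 8 \sqrt{2} \cdot 0 = 9 + 0 = 9$)
$K{\left(k \right)} = 20$ ($K{\left(k \right)} = \left(-4\right) \left(-5\right) = 20$)
$\left(K{\left(6 \right)} + 0 \left(-4\right)\right) - \left(75 - C{\left(0 \right)}\right) = \left(20 + 0 \left(-4\right)\right) - \left(75 - 9\right) = \left(20 + 0\right) - \left(75 - 9\right) = 20 - 66 = -46$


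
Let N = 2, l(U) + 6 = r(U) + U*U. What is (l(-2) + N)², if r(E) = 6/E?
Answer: 9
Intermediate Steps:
l(U) = -6 + U² + 6/U (l(U) = -6 + (6/U + U*U) = -6 + (6/U + U²) = -6 + (U² + 6/U) = -6 + U² + 6/U)
(l(-2) + N)² = ((-6 + (-2)² + 6/(-2)) + 2)² = ((-6 + 4 + 6*(-½)) + 2)² = ((-6 + 4 - 3) + 2)² = (-5 + 2)² = (-3)² = 9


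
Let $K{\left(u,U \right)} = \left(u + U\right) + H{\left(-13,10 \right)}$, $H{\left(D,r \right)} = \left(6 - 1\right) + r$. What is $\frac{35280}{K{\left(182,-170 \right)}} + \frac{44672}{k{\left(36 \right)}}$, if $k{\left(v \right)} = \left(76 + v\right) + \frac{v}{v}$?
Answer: $\frac{576976}{339} \approx 1702.0$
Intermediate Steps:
$k{\left(v \right)} = 77 + v$ ($k{\left(v \right)} = \left(76 + v\right) + 1 = 77 + v$)
$H{\left(D,r \right)} = 5 + r$
$K{\left(u,U \right)} = 15 + U + u$ ($K{\left(u,U \right)} = \left(u + U\right) + \left(5 + 10\right) = \left(U + u\right) + 15 = 15 + U + u$)
$\frac{35280}{K{\left(182,-170 \right)}} + \frac{44672}{k{\left(36 \right)}} = \frac{35280}{15 - 170 + 182} + \frac{44672}{77 + 36} = \frac{35280}{27} + \frac{44672}{113} = 35280 \cdot \frac{1}{27} + 44672 \cdot \frac{1}{113} = \frac{3920}{3} + \frac{44672}{113} = \frac{576976}{339}$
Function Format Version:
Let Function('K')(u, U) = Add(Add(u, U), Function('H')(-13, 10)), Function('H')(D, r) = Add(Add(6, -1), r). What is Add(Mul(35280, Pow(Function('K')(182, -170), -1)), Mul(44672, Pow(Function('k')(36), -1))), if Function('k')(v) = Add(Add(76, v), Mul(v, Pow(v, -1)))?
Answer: Rational(576976, 339) ≈ 1702.0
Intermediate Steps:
Function('k')(v) = Add(77, v) (Function('k')(v) = Add(Add(76, v), 1) = Add(77, v))
Function('H')(D, r) = Add(5, r)
Function('K')(u, U) = Add(15, U, u) (Function('K')(u, U) = Add(Add(u, U), Add(5, 10)) = Add(Add(U, u), 15) = Add(15, U, u))
Add(Mul(35280, Pow(Function('K')(182, -170), -1)), Mul(44672, Pow(Function('k')(36), -1))) = Add(Mul(35280, Pow(Add(15, -170, 182), -1)), Mul(44672, Pow(Add(77, 36), -1))) = Add(Mul(35280, Pow(27, -1)), Mul(44672, Pow(113, -1))) = Add(Mul(35280, Rational(1, 27)), Mul(44672, Rational(1, 113))) = Add(Rational(3920, 3), Rational(44672, 113)) = Rational(576976, 339)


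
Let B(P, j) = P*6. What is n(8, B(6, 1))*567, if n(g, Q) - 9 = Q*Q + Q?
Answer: 760347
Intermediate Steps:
B(P, j) = 6*P
n(g, Q) = 9 + Q + Q² (n(g, Q) = 9 + (Q*Q + Q) = 9 + (Q² + Q) = 9 + (Q + Q²) = 9 + Q + Q²)
n(8, B(6, 1))*567 = (9 + 6*6 + (6*6)²)*567 = (9 + 36 + 36²)*567 = (9 + 36 + 1296)*567 = 1341*567 = 760347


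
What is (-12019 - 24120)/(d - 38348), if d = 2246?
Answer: 36139/36102 ≈ 1.0010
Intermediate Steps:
(-12019 - 24120)/(d - 38348) = (-12019 - 24120)/(2246 - 38348) = -36139/(-36102) = -36139*(-1/36102) = 36139/36102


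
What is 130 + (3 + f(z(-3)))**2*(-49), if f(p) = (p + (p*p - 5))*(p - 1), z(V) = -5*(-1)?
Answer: -519711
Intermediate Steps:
z(V) = 5
f(p) = (-1 + p)*(-5 + p + p**2) (f(p) = (p + (p**2 - 5))*(-1 + p) = (p + (-5 + p**2))*(-1 + p) = (-5 + p + p**2)*(-1 + p) = (-1 + p)*(-5 + p + p**2))
130 + (3 + f(z(-3)))**2*(-49) = 130 + (3 + (5 + 5**3 - 6*5))**2*(-49) = 130 + (3 + (5 + 125 - 30))**2*(-49) = 130 + (3 + 100)**2*(-49) = 130 + 103**2*(-49) = 130 + 10609*(-49) = 130 - 519841 = -519711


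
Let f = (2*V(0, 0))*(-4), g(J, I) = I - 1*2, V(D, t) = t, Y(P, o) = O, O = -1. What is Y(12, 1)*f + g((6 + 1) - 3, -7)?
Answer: -9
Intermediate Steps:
Y(P, o) = -1
g(J, I) = -2 + I (g(J, I) = I - 2 = -2 + I)
f = 0 (f = (2*0)*(-4) = 0*(-4) = 0)
Y(12, 1)*f + g((6 + 1) - 3, -7) = -1*0 + (-2 - 7) = 0 - 9 = -9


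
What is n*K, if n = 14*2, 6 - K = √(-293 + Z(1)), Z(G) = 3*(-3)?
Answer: 168 - 28*I*√302 ≈ 168.0 - 486.59*I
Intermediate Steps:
Z(G) = -9
K = 6 - I*√302 (K = 6 - √(-293 - 9) = 6 - √(-302) = 6 - I*√302 ≈ 6.0 - 17.378*I)
n = 28
n*K = 28*(6 - I*√302) = 168 - 28*I*√302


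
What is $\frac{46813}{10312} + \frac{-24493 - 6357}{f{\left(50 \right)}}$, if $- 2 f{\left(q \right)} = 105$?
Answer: $\frac{128233153}{216552} \approx 592.16$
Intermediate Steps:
$f{\left(q \right)} = - \frac{105}{2}$ ($f{\left(q \right)} = \left(- \frac{1}{2}\right) 105 = - \frac{105}{2}$)
$\frac{46813}{10312} + \frac{-24493 - 6357}{f{\left(50 \right)}} = \frac{46813}{10312} + \frac{-24493 - 6357}{- \frac{105}{2}} = 46813 \cdot \frac{1}{10312} + \left(-24493 - 6357\right) \left(- \frac{2}{105}\right) = \frac{46813}{10312} - - \frac{12340}{21} = \frac{46813}{10312} + \frac{12340}{21} = \frac{128233153}{216552}$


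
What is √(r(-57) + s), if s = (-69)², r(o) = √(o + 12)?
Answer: √(4761 + 3*I*√5) ≈ 69.0 + 0.0486*I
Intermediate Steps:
r(o) = √(12 + o)
s = 4761
√(r(-57) + s) = √(√(12 - 57) + 4761) = √(√(-45) + 4761) = √(3*I*√5 + 4761) = √(4761 + 3*I*√5)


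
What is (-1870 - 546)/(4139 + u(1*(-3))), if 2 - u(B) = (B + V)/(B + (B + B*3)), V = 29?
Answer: -36240/62141 ≈ -0.58319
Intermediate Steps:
u(B) = 2 - (29 + B)/(5*B) (u(B) = 2 - (B + 29)/(B + (B + B*3)) = 2 - (29 + B)/(B + (B + 3*B)) = 2 - (29 + B)/(B + 4*B) = 2 - (29 + B)/(5*B))
(-1870 - 546)/(4139 + u(1*(-3))) = (-1870 - 546)/(4139 + (-29 + 9*(1*(-3)))/(5*((1*(-3))))) = -2416/(4139 + (⅕)*(-29 + 9*(-3))/(-3)) = -2416/(4139 + (⅕)*(-⅓)*(-29 - 27)) = -2416/(4139 + (⅕)*(-⅓)*(-56)) = -2416/(4139 + 56/15) = -2416/62141/15 = -2416*15/62141 = -36240/62141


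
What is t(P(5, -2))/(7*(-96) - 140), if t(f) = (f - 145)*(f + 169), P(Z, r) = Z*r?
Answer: 24645/812 ≈ 30.351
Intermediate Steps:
t(f) = (-145 + f)*(169 + f)
t(P(5, -2))/(7*(-96) - 140) = (-24505 + (5*(-2))**2 + 24*(5*(-2)))/(7*(-96) - 140) = (-24505 + (-10)**2 + 24*(-10))/(-672 - 140) = (-24505 + 100 - 240)/(-812) = -24645*(-1/812) = 24645/812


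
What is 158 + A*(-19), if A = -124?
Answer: 2514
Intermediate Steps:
158 + A*(-19) = 158 - 124*(-19) = 158 + 2356 = 2514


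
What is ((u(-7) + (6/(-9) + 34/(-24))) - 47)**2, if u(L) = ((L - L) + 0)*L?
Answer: 346921/144 ≈ 2409.2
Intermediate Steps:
u(L) = 0 (u(L) = (0 + 0)*L = 0*L = 0)
((u(-7) + (6/(-9) + 34/(-24))) - 47)**2 = ((0 + (6/(-9) + 34/(-24))) - 47)**2 = ((0 + (6*(-1/9) + 34*(-1/24))) - 47)**2 = ((0 + (-2/3 - 17/12)) - 47)**2 = ((0 - 25/12) - 47)**2 = (-25/12 - 47)**2 = (-589/12)**2 = 346921/144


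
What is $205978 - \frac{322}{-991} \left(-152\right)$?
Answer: $\frac{204075254}{991} \approx 2.0593 \cdot 10^{5}$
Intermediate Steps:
$205978 - \frac{322}{-991} \left(-152\right) = 205978 - 322 \left(- \frac{1}{991}\right) \left(-152\right) = 205978 - \left(- \frac{322}{991}\right) \left(-152\right) = 205978 - \frac{48944}{991} = \frac{204075254}{991}$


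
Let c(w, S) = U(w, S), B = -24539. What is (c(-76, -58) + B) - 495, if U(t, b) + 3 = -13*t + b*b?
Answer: -20685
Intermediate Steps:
U(t, b) = -3 + b² - 13*t (U(t, b) = -3 + (-13*t + b*b) = -3 + (-13*t + b²) = -3 + (b² - 13*t) = -3 + b² - 13*t)
c(w, S) = -3 + S² - 13*w
(c(-76, -58) + B) - 495 = ((-3 + (-58)² - 13*(-76)) - 24539) - 495 = ((-3 + 3364 + 988) - 24539) - 495 = (4349 - 24539) - 495 = -20190 - 495 = -20685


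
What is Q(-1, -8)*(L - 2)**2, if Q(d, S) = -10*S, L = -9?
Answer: 9680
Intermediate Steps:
Q(-1, -8)*(L - 2)**2 = (-10*(-8))*(-9 - 2)**2 = 80*(-11)**2 = 80*121 = 9680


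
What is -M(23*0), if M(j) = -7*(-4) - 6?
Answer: -22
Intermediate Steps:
M(j) = 22 (M(j) = 28 - 6 = 22)
-M(23*0) = -1*22 = -22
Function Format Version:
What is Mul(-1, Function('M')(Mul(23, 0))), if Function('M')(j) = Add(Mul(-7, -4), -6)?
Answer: -22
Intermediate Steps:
Function('M')(j) = 22 (Function('M')(j) = Add(28, -6) = 22)
Mul(-1, Function('M')(Mul(23, 0))) = Mul(-1, 22) = -22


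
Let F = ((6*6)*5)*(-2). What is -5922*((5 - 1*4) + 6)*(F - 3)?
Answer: 15047802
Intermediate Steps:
F = -360 (F = (36*5)*(-2) = 180*(-2) = -360)
-5922*((5 - 1*4) + 6)*(F - 3) = -5922*((5 - 1*4) + 6)*(-360 - 3) = -5922*((5 - 4) + 6)*(-363) = -5922*(1 + 6)*(-363) = -41454*(-363) = -5922*(-2541) = 15047802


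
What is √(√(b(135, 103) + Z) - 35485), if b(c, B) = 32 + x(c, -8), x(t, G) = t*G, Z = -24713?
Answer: √(-35485 + I*√25761) ≈ 0.426 + 188.38*I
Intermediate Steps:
x(t, G) = G*t
b(c, B) = 32 - 8*c
√(√(b(135, 103) + Z) - 35485) = √(√((32 - 8*135) - 24713) - 35485) = √(√((32 - 1080) - 24713) - 35485) = √(√(-1048 - 24713) - 35485) = √(√(-25761) - 35485) = √(I*√25761 - 35485) = √(-35485 + I*√25761)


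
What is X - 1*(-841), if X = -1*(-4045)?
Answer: 4886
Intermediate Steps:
X = 4045
X - 1*(-841) = 4045 - 1*(-841) = 4045 + 841 = 4886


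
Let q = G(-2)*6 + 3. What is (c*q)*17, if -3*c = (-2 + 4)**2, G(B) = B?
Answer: 204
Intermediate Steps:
q = -9 (q = -2*6 + 3 = -12 + 3 = -9)
c = -4/3 (c = -(-2 + 4)**2/3 = -1/3*2**2 = -1/3*4 = -4/3 ≈ -1.3333)
(c*q)*17 = -4/3*(-9)*17 = 12*17 = 204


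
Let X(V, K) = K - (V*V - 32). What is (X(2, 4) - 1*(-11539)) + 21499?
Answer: 33070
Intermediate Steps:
X(V, K) = 32 + K - V² (X(V, K) = K - (V² - 32) = K - (-32 + V²) = K + (32 - V²) = 32 + K - V²)
(X(2, 4) - 1*(-11539)) + 21499 = ((32 + 4 - 1*2²) - 1*(-11539)) + 21499 = ((32 + 4 - 1*4) + 11539) + 21499 = ((32 + 4 - 4) + 11539) + 21499 = (32 + 11539) + 21499 = 11571 + 21499 = 33070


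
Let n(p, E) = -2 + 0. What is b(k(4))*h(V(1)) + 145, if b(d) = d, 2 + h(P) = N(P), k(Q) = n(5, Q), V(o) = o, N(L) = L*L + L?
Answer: 145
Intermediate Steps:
N(L) = L + L**2 (N(L) = L**2 + L = L + L**2)
n(p, E) = -2
k(Q) = -2
h(P) = -2 + P*(1 + P)
b(k(4))*h(V(1)) + 145 = -2*(-2 + 1*(1 + 1)) + 145 = -2*(-2 + 1*2) + 145 = -2*(-2 + 2) + 145 = -2*0 + 145 = 0 + 145 = 145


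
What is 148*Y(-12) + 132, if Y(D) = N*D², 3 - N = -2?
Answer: 106692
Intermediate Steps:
N = 5 (N = 3 - 1*(-2) = 3 + 2 = 5)
Y(D) = 5*D²
148*Y(-12) + 132 = 148*(5*(-12)²) + 132 = 148*(5*144) + 132 = 148*720 + 132 = 106560 + 132 = 106692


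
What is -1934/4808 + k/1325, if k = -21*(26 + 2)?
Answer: -2694827/3185300 ≈ -0.84602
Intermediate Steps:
k = -588 (k = -21*28 = -588)
-1934/4808 + k/1325 = -1934/4808 - 588/1325 = -1934*1/4808 - 588*1/1325 = -967/2404 - 588/1325 = -2694827/3185300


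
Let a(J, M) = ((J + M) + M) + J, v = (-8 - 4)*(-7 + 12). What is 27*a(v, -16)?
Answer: -4104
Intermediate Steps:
v = -60 (v = -12*5 = -60)
a(J, M) = 2*J + 2*M (a(J, M) = (J + 2*M) + J = 2*J + 2*M)
27*a(v, -16) = 27*(2*(-60) + 2*(-16)) = 27*(-120 - 32) = 27*(-152) = -4104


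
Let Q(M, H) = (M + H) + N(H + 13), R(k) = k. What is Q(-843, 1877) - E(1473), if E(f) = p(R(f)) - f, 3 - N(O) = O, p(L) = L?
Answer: -853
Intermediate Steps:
N(O) = 3 - O
Q(M, H) = -10 + M (Q(M, H) = (M + H) + (3 - (H + 13)) = (H + M) + (3 - (13 + H)) = (H + M) + (3 + (-13 - H)) = (H + M) + (-10 - H) = -10 + M)
E(f) = 0 (E(f) = f - f = 0)
Q(-843, 1877) - E(1473) = (-10 - 843) - 1*0 = -853 + 0 = -853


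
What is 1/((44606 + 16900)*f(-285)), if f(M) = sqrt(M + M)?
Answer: -I*sqrt(570)/35058420 ≈ -6.81e-7*I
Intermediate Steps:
f(M) = sqrt(2)*sqrt(M) (f(M) = sqrt(2*M) = sqrt(2)*sqrt(M))
1/((44606 + 16900)*f(-285)) = 1/((44606 + 16900)*((sqrt(2)*sqrt(-285)))) = 1/(61506*((sqrt(2)*(I*sqrt(285))))) = 1/(61506*((I*sqrt(570)))) = (-I*sqrt(570)/570)/61506 = -I*sqrt(570)/35058420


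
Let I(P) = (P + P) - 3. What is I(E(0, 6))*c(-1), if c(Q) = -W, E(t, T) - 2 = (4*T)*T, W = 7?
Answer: -2023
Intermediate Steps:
E(t, T) = 2 + 4*T² (E(t, T) = 2 + (4*T)*T = 2 + 4*T²)
I(P) = -3 + 2*P (I(P) = 2*P - 3 = -3 + 2*P)
c(Q) = -7 (c(Q) = -1*7 = -7)
I(E(0, 6))*c(-1) = (-3 + 2*(2 + 4*6²))*(-7) = (-3 + 2*(2 + 4*36))*(-7) = (-3 + 2*(2 + 144))*(-7) = (-3 + 2*146)*(-7) = (-3 + 292)*(-7) = 289*(-7) = -2023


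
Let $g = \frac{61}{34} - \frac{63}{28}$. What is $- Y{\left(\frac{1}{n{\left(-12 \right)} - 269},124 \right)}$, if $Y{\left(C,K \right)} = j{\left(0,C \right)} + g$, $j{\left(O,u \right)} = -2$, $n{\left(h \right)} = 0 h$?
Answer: $\frac{167}{68} \approx 2.4559$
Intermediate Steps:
$n{\left(h \right)} = 0$
$g = - \frac{31}{68}$ ($g = 61 \cdot \frac{1}{34} - \frac{9}{4} = \frac{61}{34} - \frac{9}{4} = - \frac{31}{68} \approx -0.45588$)
$Y{\left(C,K \right)} = - \frac{167}{68}$ ($Y{\left(C,K \right)} = -2 - \frac{31}{68} = - \frac{167}{68}$)
$- Y{\left(\frac{1}{n{\left(-12 \right)} - 269},124 \right)} = \left(-1\right) \left(- \frac{167}{68}\right) = \frac{167}{68}$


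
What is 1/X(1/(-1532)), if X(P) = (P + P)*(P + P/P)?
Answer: -1173512/1531 ≈ -766.50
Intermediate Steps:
X(P) = 2*P*(1 + P) (X(P) = (2*P)*(P + 1) = (2*P)*(1 + P) = 2*P*(1 + P))
1/X(1/(-1532)) = 1/(2*(1 + 1/(-1532))/(-1532)) = 1/(2*(-1/1532)*(1 - 1/1532)) = 1/(2*(-1/1532)*(1531/1532)) = 1/(-1531/1173512) = -1173512/1531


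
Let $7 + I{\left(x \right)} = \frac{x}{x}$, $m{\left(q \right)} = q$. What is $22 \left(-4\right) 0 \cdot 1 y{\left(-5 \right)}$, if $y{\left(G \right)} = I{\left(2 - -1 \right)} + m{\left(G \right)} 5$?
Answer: $0$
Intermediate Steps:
$I{\left(x \right)} = -6$ ($I{\left(x \right)} = -7 + \frac{x}{x} = -7 + 1 = -6$)
$y{\left(G \right)} = -6 + 5 G$ ($y{\left(G \right)} = -6 + G 5 = -6 + 5 G$)
$22 \left(-4\right) 0 \cdot 1 y{\left(-5 \right)} = 22 \left(-4\right) 0 \cdot 1 \left(-6 + 5 \left(-5\right)\right) = 22 \cdot 0 \cdot 1 \left(-6 - 25\right) = 22 \cdot 0 \left(-31\right) = 0 \left(-31\right) = 0$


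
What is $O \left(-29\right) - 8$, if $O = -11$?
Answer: $311$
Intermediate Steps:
$O \left(-29\right) - 8 = \left(-11\right) \left(-29\right) - 8 = 319 - 8 = 311$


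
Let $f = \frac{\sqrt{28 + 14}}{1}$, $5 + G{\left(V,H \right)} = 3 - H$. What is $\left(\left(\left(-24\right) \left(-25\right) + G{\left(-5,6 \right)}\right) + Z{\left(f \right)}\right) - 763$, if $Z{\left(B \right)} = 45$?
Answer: $-126$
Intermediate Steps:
$G{\left(V,H \right)} = -2 - H$ ($G{\left(V,H \right)} = -5 - \left(-3 + H\right) = -2 - H$)
$f = \sqrt{42}$ ($f = \sqrt{42} \cdot 1 = \sqrt{42} \approx 6.4807$)
$\left(\left(\left(-24\right) \left(-25\right) + G{\left(-5,6 \right)}\right) + Z{\left(f \right)}\right) - 763 = \left(\left(\left(-24\right) \left(-25\right) - 8\right) + 45\right) - 763 = \left(\left(600 - 8\right) + 45\right) - 763 = \left(592 + 45\right) - 763 = 637 - 763 = -126$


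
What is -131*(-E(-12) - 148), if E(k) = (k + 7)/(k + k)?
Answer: 465967/24 ≈ 19415.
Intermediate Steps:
E(k) = (7 + k)/(2*k) (E(k) = (7 + k)/((2*k)) = (7 + k)*(1/(2*k)) = (7 + k)/(2*k))
-131*(-E(-12) - 148) = -131*(-(7 - 12)/(2*(-12)) - 148) = -131*(-(-1)*(-5)/(2*12) - 148) = -131*(-1*5/24 - 148) = -131*(-5/24 - 148) = -131*(-3557/24) = 465967/24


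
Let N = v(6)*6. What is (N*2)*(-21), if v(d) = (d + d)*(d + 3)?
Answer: -27216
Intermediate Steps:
v(d) = 2*d*(3 + d) (v(d) = (2*d)*(3 + d) = 2*d*(3 + d))
N = 648 (N = (2*6*(3 + 6))*6 = (2*6*9)*6 = 108*6 = 648)
(N*2)*(-21) = (648*2)*(-21) = 1296*(-21) = -27216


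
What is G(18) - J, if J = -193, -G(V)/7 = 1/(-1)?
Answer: 200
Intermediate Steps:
G(V) = 7 (G(V) = -7/(-1) = -7*(-1) = 7)
G(18) - J = 7 - 1*(-193) = 7 + 193 = 200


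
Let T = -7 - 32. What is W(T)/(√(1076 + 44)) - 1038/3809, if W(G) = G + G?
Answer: -1038/3809 - 39*√70/140 ≈ -2.6032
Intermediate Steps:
T = -39
W(G) = 2*G
W(T)/(√(1076 + 44)) - 1038/3809 = (2*(-39))/(√(1076 + 44)) - 1038/3809 = -78*√70/280 - 1038*1/3809 = -78*√70/280 - 1038/3809 = -39*√70/140 - 1038/3809 = -1038/3809 - 39*√70/140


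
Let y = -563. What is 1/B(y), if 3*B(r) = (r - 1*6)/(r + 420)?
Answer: 429/569 ≈ 0.75395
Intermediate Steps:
B(r) = (-6 + r)/(3*(420 + r)) (B(r) = ((r - 1*6)/(r + 420))/3 = ((r - 6)/(420 + r))/3 = ((-6 + r)/(420 + r))/3 = (-6 + r)/(3*(420 + r)))
1/B(y) = 1/((-6 - 563)/(3*(420 - 563))) = 1/((⅓)*(-569)/(-143)) = 1/((⅓)*(-1/143)*(-569)) = 1/(569/429) = 429/569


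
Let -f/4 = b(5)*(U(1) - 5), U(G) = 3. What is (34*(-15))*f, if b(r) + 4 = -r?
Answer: 36720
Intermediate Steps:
b(r) = -4 - r
f = -72 (f = -4*(-4 - 1*5)*(3 - 5) = -4*(-4 - 5)*(-2) = -(-36)*(-2) = -4*18 = -72)
(34*(-15))*f = (34*(-15))*(-72) = -510*(-72) = 36720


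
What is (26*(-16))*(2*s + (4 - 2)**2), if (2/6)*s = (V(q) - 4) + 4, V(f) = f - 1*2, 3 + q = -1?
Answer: 13312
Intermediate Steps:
q = -4 (q = -3 - 1 = -4)
V(f) = -2 + f (V(f) = f - 2 = -2 + f)
s = -18 (s = 3*(((-2 - 4) - 4) + 4) = 3*((-6 - 4) + 4) = 3*(-10 + 4) = 3*(-6) = -18)
(26*(-16))*(2*s + (4 - 2)**2) = (26*(-16))*(2*(-18) + (4 - 2)**2) = -416*(-36 + 2**2) = -416*(-36 + 4) = -416*(-32) = 13312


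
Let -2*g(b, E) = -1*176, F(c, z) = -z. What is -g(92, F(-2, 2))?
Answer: -88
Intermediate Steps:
g(b, E) = 88 (g(b, E) = -(-1)*176/2 = -½*(-176) = 88)
-g(92, F(-2, 2)) = -1*88 = -88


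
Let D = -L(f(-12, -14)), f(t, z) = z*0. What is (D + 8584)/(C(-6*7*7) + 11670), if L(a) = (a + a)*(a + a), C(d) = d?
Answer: 1073/1422 ≈ 0.75457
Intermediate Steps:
f(t, z) = 0
L(a) = 4*a² (L(a) = (2*a)*(2*a) = 4*a²)
D = 0 (D = -4*0² = -4*0 = -1*0 = 0)
(D + 8584)/(C(-6*7*7) + 11670) = (0 + 8584)/(-6*7*7 + 11670) = 8584/(-42*7 + 11670) = 8584/(-294 + 11670) = 8584/11376 = 8584*(1/11376) = 1073/1422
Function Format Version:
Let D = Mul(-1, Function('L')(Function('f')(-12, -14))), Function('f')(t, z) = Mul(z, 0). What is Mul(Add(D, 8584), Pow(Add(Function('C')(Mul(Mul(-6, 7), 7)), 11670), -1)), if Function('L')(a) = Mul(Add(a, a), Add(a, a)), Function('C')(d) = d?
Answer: Rational(1073, 1422) ≈ 0.75457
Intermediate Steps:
Function('f')(t, z) = 0
Function('L')(a) = Mul(4, Pow(a, 2)) (Function('L')(a) = Mul(Mul(2, a), Mul(2, a)) = Mul(4, Pow(a, 2)))
D = 0 (D = Mul(-1, Mul(4, Pow(0, 2))) = Mul(-1, Mul(4, 0)) = Mul(-1, 0) = 0)
Mul(Add(D, 8584), Pow(Add(Function('C')(Mul(Mul(-6, 7), 7)), 11670), -1)) = Mul(Add(0, 8584), Pow(Add(Mul(Mul(-6, 7), 7), 11670), -1)) = Mul(8584, Pow(Add(Mul(-42, 7), 11670), -1)) = Mul(8584, Pow(Add(-294, 11670), -1)) = Mul(8584, Pow(11376, -1)) = Mul(8584, Rational(1, 11376)) = Rational(1073, 1422)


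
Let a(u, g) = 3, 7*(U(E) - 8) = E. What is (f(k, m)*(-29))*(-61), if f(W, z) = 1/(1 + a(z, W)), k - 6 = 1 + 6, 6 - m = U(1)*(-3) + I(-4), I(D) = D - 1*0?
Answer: 1769/4 ≈ 442.25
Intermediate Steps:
U(E) = 8 + E/7
I(D) = D (I(D) = D + 0 = D)
m = 241/7 (m = 6 - ((8 + (⅐)*1)*(-3) - 4) = 6 - ((8 + ⅐)*(-3) - 4) = 6 - ((57/7)*(-3) - 4) = 6 - (-171/7 - 4) = 6 - 1*(-199/7) = 6 + 199/7 = 241/7 ≈ 34.429)
k = 13 (k = 6 + (1 + 6) = 6 + 7 = 13)
f(W, z) = ¼ (f(W, z) = 1/(1 + 3) = 1/4 = ¼)
(f(k, m)*(-29))*(-61) = ((¼)*(-29))*(-61) = -29/4*(-61) = 1769/4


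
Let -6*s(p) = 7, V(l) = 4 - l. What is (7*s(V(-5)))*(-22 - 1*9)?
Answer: 1519/6 ≈ 253.17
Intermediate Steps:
s(p) = -7/6 (s(p) = -1/6*7 = -7/6)
(7*s(V(-5)))*(-22 - 1*9) = (7*(-7/6))*(-22 - 1*9) = -49*(-22 - 9)/6 = -49/6*(-31) = 1519/6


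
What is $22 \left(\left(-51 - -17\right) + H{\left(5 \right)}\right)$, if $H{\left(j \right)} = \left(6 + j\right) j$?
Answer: $462$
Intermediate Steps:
$H{\left(j \right)} = j \left(6 + j\right)$
$22 \left(\left(-51 - -17\right) + H{\left(5 \right)}\right) = 22 \left(\left(-51 - -17\right) + 5 \left(6 + 5\right)\right) = 22 \left(\left(-51 + 17\right) + 5 \cdot 11\right) = 22 \left(-34 + 55\right) = 22 \cdot 21 = 462$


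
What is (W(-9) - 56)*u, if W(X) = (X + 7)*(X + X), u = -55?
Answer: 1100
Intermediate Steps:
W(X) = 2*X*(7 + X) (W(X) = (7 + X)*(2*X) = 2*X*(7 + X))
(W(-9) - 56)*u = (2*(-9)*(7 - 9) - 56)*(-55) = (2*(-9)*(-2) - 56)*(-55) = (36 - 56)*(-55) = -20*(-55) = 1100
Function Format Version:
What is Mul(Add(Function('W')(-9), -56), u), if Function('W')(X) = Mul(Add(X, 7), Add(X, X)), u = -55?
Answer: 1100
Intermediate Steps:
Function('W')(X) = Mul(2, X, Add(7, X)) (Function('W')(X) = Mul(Add(7, X), Mul(2, X)) = Mul(2, X, Add(7, X)))
Mul(Add(Function('W')(-9), -56), u) = Mul(Add(Mul(2, -9, Add(7, -9)), -56), -55) = Mul(Add(Mul(2, -9, -2), -56), -55) = Mul(Add(36, -56), -55) = Mul(-20, -55) = 1100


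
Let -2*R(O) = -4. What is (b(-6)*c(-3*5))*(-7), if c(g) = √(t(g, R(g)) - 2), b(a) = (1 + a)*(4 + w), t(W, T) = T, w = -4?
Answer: 0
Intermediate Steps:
R(O) = 2 (R(O) = -½*(-4) = 2)
b(a) = 0 (b(a) = (1 + a)*(4 - 4) = (1 + a)*0 = 0)
c(g) = 0 (c(g) = √(2 - 2) = √0 = 0)
(b(-6)*c(-3*5))*(-7) = (0*0)*(-7) = 0*(-7) = 0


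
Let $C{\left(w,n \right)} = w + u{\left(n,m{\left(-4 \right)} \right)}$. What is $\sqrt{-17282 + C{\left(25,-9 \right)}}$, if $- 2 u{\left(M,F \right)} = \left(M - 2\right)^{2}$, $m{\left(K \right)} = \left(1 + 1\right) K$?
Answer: $\frac{i \sqrt{69270}}{2} \approx 131.6 i$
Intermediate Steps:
$m{\left(K \right)} = 2 K$
$u{\left(M,F \right)} = - \frac{\left(-2 + M\right)^{2}}{2}$ ($u{\left(M,F \right)} = - \frac{\left(M - 2\right)^{2}}{2} = - \frac{\left(-2 + M\right)^{2}}{2}$)
$C{\left(w,n \right)} = w - \frac{\left(-2 + n\right)^{2}}{2}$
$\sqrt{-17282 + C{\left(25,-9 \right)}} = \sqrt{-17282 + \left(25 - \frac{\left(-2 - 9\right)^{2}}{2}\right)} = \sqrt{-17282 + \left(25 - \frac{\left(-11\right)^{2}}{2}\right)} = \sqrt{-17282 + \left(25 - \frac{121}{2}\right)} = \sqrt{-17282 - \frac{71}{2}} = \sqrt{- \frac{34635}{2}} = \frac{i \sqrt{69270}}{2}$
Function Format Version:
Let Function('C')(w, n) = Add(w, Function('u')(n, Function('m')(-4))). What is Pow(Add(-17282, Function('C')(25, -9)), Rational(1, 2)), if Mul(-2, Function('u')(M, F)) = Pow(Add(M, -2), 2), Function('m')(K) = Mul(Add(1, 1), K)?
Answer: Mul(Rational(1, 2), I, Pow(69270, Rational(1, 2))) ≈ Mul(131.60, I)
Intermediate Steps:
Function('m')(K) = Mul(2, K)
Function('u')(M, F) = Mul(Rational(-1, 2), Pow(Add(-2, M), 2)) (Function('u')(M, F) = Mul(Rational(-1, 2), Pow(Add(M, -2), 2)) = Mul(Rational(-1, 2), Pow(Add(-2, M), 2)))
Function('C')(w, n) = Add(w, Mul(Rational(-1, 2), Pow(Add(-2, n), 2)))
Pow(Add(-17282, Function('C')(25, -9)), Rational(1, 2)) = Pow(Add(-17282, Add(25, Mul(Rational(-1, 2), Pow(Add(-2, -9), 2)))), Rational(1, 2)) = Pow(Add(-17282, Add(25, Mul(Rational(-1, 2), Pow(-11, 2)))), Rational(1, 2)) = Pow(Add(-17282, Add(25, Mul(Rational(-1, 2), 121))), Rational(1, 2)) = Pow(Add(-17282, Add(25, Rational(-121, 2))), Rational(1, 2)) = Pow(Add(-17282, Rational(-71, 2)), Rational(1, 2)) = Pow(Rational(-34635, 2), Rational(1, 2)) = Mul(Rational(1, 2), I, Pow(69270, Rational(1, 2)))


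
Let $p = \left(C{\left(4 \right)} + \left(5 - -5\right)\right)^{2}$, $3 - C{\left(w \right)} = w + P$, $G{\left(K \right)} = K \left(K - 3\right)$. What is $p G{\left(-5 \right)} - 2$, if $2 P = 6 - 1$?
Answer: $1688$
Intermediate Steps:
$P = \frac{5}{2}$ ($P = \frac{6 - 1}{2} = \frac{1}{2} \cdot 5 = \frac{5}{2} \approx 2.5$)
$G{\left(K \right)} = K \left(-3 + K\right)$
$C{\left(w \right)} = \frac{1}{2} - w$ ($C{\left(w \right)} = 3 - \left(w + \frac{5}{2}\right) = 3 - \left(\frac{5}{2} + w\right) = \frac{1}{2} - w$)
$p = \frac{169}{4}$ ($p = \left(\left(\frac{1}{2} - 4\right) + \left(5 - -5\right)\right)^{2} = \left(\left(\frac{1}{2} - 4\right) + \left(5 + 5\right)\right)^{2} = \left(- \frac{7}{2} + 10\right)^{2} = \left(\frac{13}{2}\right)^{2} = \frac{169}{4} \approx 42.25$)
$p G{\left(-5 \right)} - 2 = \frac{169 \left(- 5 \left(-3 - 5\right)\right)}{4} - 2 = \frac{169 \left(\left(-5\right) \left(-8\right)\right)}{4} - 2 = \frac{169}{4} \cdot 40 - 2 = 1690 - 2 = 1688$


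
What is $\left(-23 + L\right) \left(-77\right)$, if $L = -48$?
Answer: $5467$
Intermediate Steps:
$\left(-23 + L\right) \left(-77\right) = \left(-23 - 48\right) \left(-77\right) = \left(-71\right) \left(-77\right) = 5467$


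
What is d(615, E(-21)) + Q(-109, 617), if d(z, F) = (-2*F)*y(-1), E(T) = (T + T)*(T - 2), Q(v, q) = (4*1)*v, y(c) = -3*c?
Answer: -6232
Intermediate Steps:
Q(v, q) = 4*v
E(T) = 2*T*(-2 + T) (E(T) = (2*T)*(-2 + T) = 2*T*(-2 + T))
d(z, F) = -6*F (d(z, F) = (-2*F)*(-3*(-1)) = -2*F*3 = -6*F)
d(615, E(-21)) + Q(-109, 617) = -12*(-21)*(-2 - 21) + 4*(-109) = -12*(-21)*(-23) - 436 = -6*966 - 436 = -5796 - 436 = -6232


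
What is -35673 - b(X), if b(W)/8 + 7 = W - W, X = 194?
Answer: -35617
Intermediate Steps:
b(W) = -56 (b(W) = -56 + 8*(W - W) = -56 + 8*0 = -56 + 0 = -56)
-35673 - b(X) = -35673 - 1*(-56) = -35673 + 56 = -35617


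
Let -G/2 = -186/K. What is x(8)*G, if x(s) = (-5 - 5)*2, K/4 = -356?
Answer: 465/89 ≈ 5.2247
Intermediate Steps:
K = -1424 (K = 4*(-356) = -1424)
G = -93/356 (G = -(-372)/(-1424) = -(-372)*(-1)/1424 = -2*93/712 = -93/356 ≈ -0.26124)
x(s) = -20 (x(s) = -10*2 = -20)
x(8)*G = -20*(-93/356) = 465/89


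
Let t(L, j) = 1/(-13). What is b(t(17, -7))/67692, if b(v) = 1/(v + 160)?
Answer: 13/140731668 ≈ 9.2374e-8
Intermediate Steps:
t(L, j) = -1/13
b(v) = 1/(160 + v)
b(t(17, -7))/67692 = 1/((160 - 1/13)*67692) = (1/67692)/(2079/13) = (13/2079)*(1/67692) = 13/140731668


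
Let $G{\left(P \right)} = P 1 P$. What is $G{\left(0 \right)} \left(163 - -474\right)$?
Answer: $0$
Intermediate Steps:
$G{\left(P \right)} = P^{2}$ ($G{\left(P \right)} = P P = P^{2}$)
$G{\left(0 \right)} \left(163 - -474\right) = 0^{2} \left(163 - -474\right) = 0 \left(163 + 474\right) = 0 \cdot 637 = 0$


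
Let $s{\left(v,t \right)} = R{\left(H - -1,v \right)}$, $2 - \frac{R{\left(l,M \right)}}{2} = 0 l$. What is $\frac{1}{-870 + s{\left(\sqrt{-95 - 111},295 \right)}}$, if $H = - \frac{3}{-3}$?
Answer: $- \frac{1}{866} \approx -0.0011547$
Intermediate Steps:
$H = 1$ ($H = \left(-3\right) \left(- \frac{1}{3}\right) = 1$)
$R{\left(l,M \right)} = 4$ ($R{\left(l,M \right)} = 4 - 2 \cdot 0 l = 4 - 0 = 4 + 0 = 4$)
$s{\left(v,t \right)} = 4$
$\frac{1}{-870 + s{\left(\sqrt{-95 - 111},295 \right)}} = \frac{1}{-870 + 4} = \frac{1}{-866} = - \frac{1}{866}$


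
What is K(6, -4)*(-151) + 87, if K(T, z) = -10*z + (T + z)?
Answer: -6255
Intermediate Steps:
K(T, z) = T - 9*z
K(6, -4)*(-151) + 87 = (6 - 9*(-4))*(-151) + 87 = (6 + 36)*(-151) + 87 = 42*(-151) + 87 = -6342 + 87 = -6255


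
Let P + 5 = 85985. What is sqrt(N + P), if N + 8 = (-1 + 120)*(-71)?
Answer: sqrt(77523) ≈ 278.43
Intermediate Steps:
N = -8457 (N = -8 + (-1 + 120)*(-71) = -8 + 119*(-71) = -8 - 8449 = -8457)
P = 85980 (P = -5 + 85985 = 85980)
sqrt(N + P) = sqrt(-8457 + 85980) = sqrt(77523)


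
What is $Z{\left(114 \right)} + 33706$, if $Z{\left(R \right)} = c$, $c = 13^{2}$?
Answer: $33875$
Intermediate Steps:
$c = 169$
$Z{\left(R \right)} = 169$
$Z{\left(114 \right)} + 33706 = 169 + 33706 = 33875$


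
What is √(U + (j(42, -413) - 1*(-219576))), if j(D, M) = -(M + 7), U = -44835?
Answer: √175147 ≈ 418.51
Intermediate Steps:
j(D, M) = -7 - M (j(D, M) = -(7 + M) = -7 - M)
√(U + (j(42, -413) - 1*(-219576))) = √(-44835 + ((-7 - 1*(-413)) - 1*(-219576))) = √(-44835 + ((-7 + 413) + 219576)) = √(-44835 + (406 + 219576)) = √(-44835 + 219982) = √175147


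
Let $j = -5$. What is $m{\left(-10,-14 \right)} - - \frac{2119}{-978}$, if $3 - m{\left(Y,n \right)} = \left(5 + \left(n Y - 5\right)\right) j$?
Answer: $\frac{4205}{6} \approx 700.83$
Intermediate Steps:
$m{\left(Y,n \right)} = 3 + 5 Y n$ ($m{\left(Y,n \right)} = 3 - \left(5 + \left(n Y - 5\right)\right) \left(-5\right) = 3 - \left(5 + \left(Y n - 5\right)\right) \left(-5\right) = 3 - \left(5 + \left(-5 + Y n\right)\right) \left(-5\right) = 3 - Y n \left(-5\right) = 3 - - 5 Y n = 3 + 5 Y n$)
$m{\left(-10,-14 \right)} - - \frac{2119}{-978} = \left(3 + 5 \left(-10\right) \left(-14\right)\right) - - \frac{2119}{-978} = \left(3 + 700\right) - \left(-2119\right) \left(- \frac{1}{978}\right) = 703 - \frac{13}{6} = \frac{4205}{6}$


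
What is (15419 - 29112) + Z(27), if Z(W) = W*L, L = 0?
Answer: -13693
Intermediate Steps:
Z(W) = 0 (Z(W) = W*0 = 0)
(15419 - 29112) + Z(27) = (15419 - 29112) + 0 = -13693 + 0 = -13693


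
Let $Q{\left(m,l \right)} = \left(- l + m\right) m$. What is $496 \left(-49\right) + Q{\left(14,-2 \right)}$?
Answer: $-24080$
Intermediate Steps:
$Q{\left(m,l \right)} = m \left(m - l\right)$ ($Q{\left(m,l \right)} = \left(m - l\right) m = m \left(m - l\right)$)
$496 \left(-49\right) + Q{\left(14,-2 \right)} = 496 \left(-49\right) + 14 \left(14 - -2\right) = -24304 + 14 \left(14 + 2\right) = -24304 + 14 \cdot 16 = -24304 + 224 = -24080$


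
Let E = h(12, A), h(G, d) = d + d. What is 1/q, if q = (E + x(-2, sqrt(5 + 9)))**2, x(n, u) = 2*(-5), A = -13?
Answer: 1/1296 ≈ 0.00077160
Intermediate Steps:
h(G, d) = 2*d
x(n, u) = -10
E = -26 (E = 2*(-13) = -26)
q = 1296 (q = (-26 - 10)**2 = (-36)**2 = 1296)
1/q = 1/1296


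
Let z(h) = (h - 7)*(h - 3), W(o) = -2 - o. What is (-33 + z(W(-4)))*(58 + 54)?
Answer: -3136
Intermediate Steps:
z(h) = (-7 + h)*(-3 + h)
(-33 + z(W(-4)))*(58 + 54) = (-33 + (21 + (-2 - 1*(-4))² - 10*(-2 - 1*(-4))))*(58 + 54) = (-33 + (21 + (-2 + 4)² - 10*(-2 + 4)))*112 = (-33 + (21 + 2² - 10*2))*112 = (-33 + (21 + 4 - 20))*112 = (-33 + 5)*112 = -28*112 = -3136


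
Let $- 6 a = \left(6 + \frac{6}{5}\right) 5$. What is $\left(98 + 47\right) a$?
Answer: $-870$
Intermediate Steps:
$a = -6$ ($a = - \frac{\left(6 + \frac{6}{5}\right) 5}{6} = - \frac{\frac{36}{5} \cdot 5}{6} = \left(- \frac{1}{6}\right) 36 = -6$)
$\left(98 + 47\right) a = \left(98 + 47\right) \left(-6\right) = 145 \left(-6\right) = -870$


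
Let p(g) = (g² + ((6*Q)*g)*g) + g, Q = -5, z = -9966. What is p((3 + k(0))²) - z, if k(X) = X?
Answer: 7626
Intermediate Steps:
p(g) = g - 29*g² (p(g) = (g² + ((6*(-5))*g)*g) + g = (g² + (-30*g)*g) + g = (g² - 30*g²) + g = -29*g² + g = g - 29*g²)
p((3 + k(0))²) - z = (3 + 0)²*(1 - 29*(3 + 0)²) - 1*(-9966) = 3²*(1 - 29*3²) + 9966 = 9*(1 - 29*9) + 9966 = 9*(1 - 261) + 9966 = 9*(-260) + 9966 = -2340 + 9966 = 7626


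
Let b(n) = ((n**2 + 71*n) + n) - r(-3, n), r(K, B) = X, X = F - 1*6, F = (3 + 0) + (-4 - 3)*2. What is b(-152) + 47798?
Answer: 59975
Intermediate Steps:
F = -11 (F = 3 - 7*2 = 3 - 14 = -11)
X = -17 (X = -11 - 1*6 = -11 - 6 = -17)
r(K, B) = -17
b(n) = 17 + n**2 + 72*n (b(n) = ((n**2 + 71*n) + n) - 1*(-17) = (n**2 + 72*n) + 17 = 17 + n**2 + 72*n)
b(-152) + 47798 = (17 + (-152)**2 + 72*(-152)) + 47798 = (17 + 23104 - 10944) + 47798 = 12177 + 47798 = 59975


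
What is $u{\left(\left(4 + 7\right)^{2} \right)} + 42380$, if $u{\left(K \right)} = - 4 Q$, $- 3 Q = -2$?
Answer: $\frac{127132}{3} \approx 42377.0$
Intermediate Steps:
$Q = \frac{2}{3}$ ($Q = \left(- \frac{1}{3}\right) \left(-2\right) = \frac{2}{3} \approx 0.66667$)
$u{\left(K \right)} = - \frac{8}{3}$ ($u{\left(K \right)} = \left(-4\right) \frac{2}{3} = - \frac{8}{3}$)
$u{\left(\left(4 + 7\right)^{2} \right)} + 42380 = - \frac{8}{3} + 42380 = \frac{127132}{3}$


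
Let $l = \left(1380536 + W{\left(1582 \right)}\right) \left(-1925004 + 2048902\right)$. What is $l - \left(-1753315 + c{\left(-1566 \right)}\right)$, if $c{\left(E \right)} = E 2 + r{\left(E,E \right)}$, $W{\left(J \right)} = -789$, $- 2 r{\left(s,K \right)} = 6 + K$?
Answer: $170949649473$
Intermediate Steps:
$r{\left(s,K \right)} = -3 - \frac{K}{2}$ ($r{\left(s,K \right)} = - \frac{6 + K}{2} = -3 - \frac{K}{2}$)
$c{\left(E \right)} = -3 + \frac{3 E}{2}$ ($c{\left(E \right)} = E 2 - \left(3 + \frac{E}{2}\right) = 2 E - \left(3 + \frac{E}{2}\right) = -3 + \frac{3 E}{2}$)
$l = 170947893806$ ($l = \left(1380536 - 789\right) \left(-1925004 + 2048902\right) = 1379747 \cdot 123898 = 170947893806$)
$l - \left(-1753315 + c{\left(-1566 \right)}\right) = 170947893806 - \left(-1753315 + \left(-3 + \frac{3}{2} \left(-1566\right)\right)\right) = 170947893806 - \left(-1753315 - 2352\right) = 170947893806 - -1755667 = 170947893806 + 1755667 = 170949649473$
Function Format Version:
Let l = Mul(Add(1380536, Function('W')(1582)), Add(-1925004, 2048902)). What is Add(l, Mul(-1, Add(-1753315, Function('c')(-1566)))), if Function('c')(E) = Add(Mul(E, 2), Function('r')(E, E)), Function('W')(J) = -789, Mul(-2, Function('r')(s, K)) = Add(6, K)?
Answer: 170949649473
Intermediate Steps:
Function('r')(s, K) = Add(-3, Mul(Rational(-1, 2), K)) (Function('r')(s, K) = Mul(Rational(-1, 2), Add(6, K)) = Add(-3, Mul(Rational(-1, 2), K)))
Function('c')(E) = Add(-3, Mul(Rational(3, 2), E)) (Function('c')(E) = Add(Mul(E, 2), Add(-3, Mul(Rational(-1, 2), E))) = Add(Mul(2, E), Add(-3, Mul(Rational(-1, 2), E))) = Add(-3, Mul(Rational(3, 2), E)))
l = 170947893806 (l = Mul(Add(1380536, -789), Add(-1925004, 2048902)) = Mul(1379747, 123898) = 170947893806)
Add(l, Mul(-1, Add(-1753315, Function('c')(-1566)))) = Add(170947893806, Mul(-1, Add(-1753315, Add(-3, Mul(Rational(3, 2), -1566))))) = Add(170947893806, Mul(-1, Add(-1753315, Add(-3, -2349)))) = Add(170947893806, Mul(-1, Add(-1753315, -2352))) = Add(170947893806, Mul(-1, -1755667)) = Add(170947893806, 1755667) = 170949649473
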